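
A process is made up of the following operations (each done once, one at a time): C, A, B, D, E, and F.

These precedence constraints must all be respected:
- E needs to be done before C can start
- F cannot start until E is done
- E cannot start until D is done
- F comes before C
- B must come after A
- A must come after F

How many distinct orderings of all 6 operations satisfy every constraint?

3

D is the only operation with nothing required before it, so every ordering starts there.
Enumerating by repeatedly choosing an available operation (one whose prerequisites are all placed) gives 3 distinct complete orderings.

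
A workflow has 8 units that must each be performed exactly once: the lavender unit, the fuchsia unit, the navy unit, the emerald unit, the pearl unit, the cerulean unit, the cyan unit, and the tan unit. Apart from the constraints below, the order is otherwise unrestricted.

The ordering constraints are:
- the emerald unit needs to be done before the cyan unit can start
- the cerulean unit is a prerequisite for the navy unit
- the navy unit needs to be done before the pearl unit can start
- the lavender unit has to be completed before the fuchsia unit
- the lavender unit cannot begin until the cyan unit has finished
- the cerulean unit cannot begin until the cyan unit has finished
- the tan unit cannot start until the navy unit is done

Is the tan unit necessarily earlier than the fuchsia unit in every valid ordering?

No

No chain of constraints connects the tan unit to the fuchsia unit in either direction.
A valid ordering placing the fuchsia unit before the tan unit exists, so the answer is no.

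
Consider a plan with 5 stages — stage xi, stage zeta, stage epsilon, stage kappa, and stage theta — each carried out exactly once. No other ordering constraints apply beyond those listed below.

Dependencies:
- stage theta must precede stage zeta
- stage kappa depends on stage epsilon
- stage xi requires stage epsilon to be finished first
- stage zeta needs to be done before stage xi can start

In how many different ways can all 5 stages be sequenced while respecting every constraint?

2 stages have no prerequisites (stage epsilon, stage theta), so any of them could come first.
Enumerating by repeatedly choosing an available stage (one whose prerequisites are all placed) gives 9 distinct complete orderings.

9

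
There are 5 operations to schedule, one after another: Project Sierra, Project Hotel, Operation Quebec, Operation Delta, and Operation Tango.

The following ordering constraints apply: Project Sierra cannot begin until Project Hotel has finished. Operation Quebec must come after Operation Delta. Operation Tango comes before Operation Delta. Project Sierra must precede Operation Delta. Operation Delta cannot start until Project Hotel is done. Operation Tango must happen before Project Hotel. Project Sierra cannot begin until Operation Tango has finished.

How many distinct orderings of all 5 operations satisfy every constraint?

1

Only Operation Tango has no prerequisites, so it must go first.
Continuing from there, at each step only one operation has all its prerequisites placed, so the ordering is fully determined — there is exactly 1.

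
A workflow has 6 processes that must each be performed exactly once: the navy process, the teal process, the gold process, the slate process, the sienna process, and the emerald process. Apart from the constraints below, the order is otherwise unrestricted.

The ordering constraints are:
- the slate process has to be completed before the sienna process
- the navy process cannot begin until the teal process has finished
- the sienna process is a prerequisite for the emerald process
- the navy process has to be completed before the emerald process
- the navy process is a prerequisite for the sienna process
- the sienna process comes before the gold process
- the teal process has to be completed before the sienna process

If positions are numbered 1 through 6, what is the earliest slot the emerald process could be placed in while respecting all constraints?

5

The processes that are forced before the emerald process, directly or transitively, are the navy process, the teal process, the slate process, the sienna process. That's 4 processes.
With 4 mandatory predecessors, the earliest the emerald process can sit is position 4+1 = 5, and placing just those 4 first achieves it.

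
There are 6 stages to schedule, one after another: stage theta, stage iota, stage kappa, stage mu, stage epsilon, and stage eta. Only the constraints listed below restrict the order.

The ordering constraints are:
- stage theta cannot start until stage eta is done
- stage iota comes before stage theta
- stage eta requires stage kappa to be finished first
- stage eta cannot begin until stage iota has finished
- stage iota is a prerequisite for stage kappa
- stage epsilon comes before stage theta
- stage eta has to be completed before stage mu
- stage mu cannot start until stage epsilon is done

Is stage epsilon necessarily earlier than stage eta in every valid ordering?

Nothing in the constraints links stage epsilon and stage eta; they are unordered relative to each other.
So stage epsilon can come before stage eta or after — it is not forced.

No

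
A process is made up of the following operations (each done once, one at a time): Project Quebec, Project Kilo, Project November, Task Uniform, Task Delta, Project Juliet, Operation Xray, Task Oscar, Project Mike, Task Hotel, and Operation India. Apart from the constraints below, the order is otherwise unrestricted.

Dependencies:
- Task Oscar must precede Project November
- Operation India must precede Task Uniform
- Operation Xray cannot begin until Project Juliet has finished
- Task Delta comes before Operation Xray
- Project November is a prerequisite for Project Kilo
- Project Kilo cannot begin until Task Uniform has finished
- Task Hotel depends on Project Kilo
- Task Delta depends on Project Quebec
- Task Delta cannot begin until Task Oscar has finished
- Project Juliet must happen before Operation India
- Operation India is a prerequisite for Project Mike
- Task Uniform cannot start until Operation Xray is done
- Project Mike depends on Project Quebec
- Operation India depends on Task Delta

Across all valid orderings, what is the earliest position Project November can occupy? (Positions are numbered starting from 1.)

2

The only operation forced before Project November (directly or transitively) is Task Oscar.
With 1 mandatory predecessor, the earliest Project November can sit is position 1+1 = 2, and placing just that one first achieves it.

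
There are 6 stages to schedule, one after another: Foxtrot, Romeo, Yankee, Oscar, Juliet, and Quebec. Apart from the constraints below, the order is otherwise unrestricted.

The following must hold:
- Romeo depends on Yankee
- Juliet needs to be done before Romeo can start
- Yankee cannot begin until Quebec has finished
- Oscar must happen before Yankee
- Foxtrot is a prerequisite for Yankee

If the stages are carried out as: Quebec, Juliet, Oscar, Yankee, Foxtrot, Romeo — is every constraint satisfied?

No

The sequence places Yankee ahead of Foxtrot.
But one of the constraints requires Foxtrot before Yankee, so this ordering violates it.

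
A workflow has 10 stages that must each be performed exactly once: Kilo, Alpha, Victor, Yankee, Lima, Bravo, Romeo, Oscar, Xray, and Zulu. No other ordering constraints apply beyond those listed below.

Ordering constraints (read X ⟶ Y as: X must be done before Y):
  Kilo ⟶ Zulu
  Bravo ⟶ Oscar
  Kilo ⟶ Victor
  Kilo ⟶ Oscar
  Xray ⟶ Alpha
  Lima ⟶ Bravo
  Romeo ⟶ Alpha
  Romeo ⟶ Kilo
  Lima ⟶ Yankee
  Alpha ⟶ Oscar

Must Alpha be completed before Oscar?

Yes

Tracing the constraints gives a chain: Alpha → Oscar.
Hence Alpha necessarily comes before Oscar.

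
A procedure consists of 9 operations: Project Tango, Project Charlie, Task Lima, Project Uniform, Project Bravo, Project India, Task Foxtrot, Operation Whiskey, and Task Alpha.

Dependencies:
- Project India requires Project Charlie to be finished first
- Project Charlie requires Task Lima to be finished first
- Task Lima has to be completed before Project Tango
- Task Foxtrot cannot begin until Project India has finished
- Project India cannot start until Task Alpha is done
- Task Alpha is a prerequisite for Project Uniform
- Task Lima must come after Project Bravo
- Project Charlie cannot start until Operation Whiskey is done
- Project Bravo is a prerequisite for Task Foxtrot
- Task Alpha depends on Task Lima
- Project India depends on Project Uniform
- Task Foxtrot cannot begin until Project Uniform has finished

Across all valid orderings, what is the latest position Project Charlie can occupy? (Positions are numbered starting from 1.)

Every operation that must follow Project Charlie has to come after it. Tracing all chains starting from Project Charlie, those operations are: Project India, Task Foxtrot — 2 in total.
So at least 2 operations follow Project Charlie, putting Project Charlie no later than position 7. That position is achievable by scheduling everything else first.

7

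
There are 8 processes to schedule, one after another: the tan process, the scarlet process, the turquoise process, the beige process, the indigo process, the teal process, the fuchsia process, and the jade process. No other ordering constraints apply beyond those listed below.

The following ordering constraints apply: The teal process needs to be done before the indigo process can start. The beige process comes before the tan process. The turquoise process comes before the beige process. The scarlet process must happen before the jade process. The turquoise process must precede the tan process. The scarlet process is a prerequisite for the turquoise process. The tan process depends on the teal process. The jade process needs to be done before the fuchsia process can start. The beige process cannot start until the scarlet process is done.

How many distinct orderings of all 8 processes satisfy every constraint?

2 processes have no prerequisites (the scarlet process, the teal process), so any of them could come first.
Systematically extending each partial ordering one process at a time and counting, there are 259 complete orderings.

259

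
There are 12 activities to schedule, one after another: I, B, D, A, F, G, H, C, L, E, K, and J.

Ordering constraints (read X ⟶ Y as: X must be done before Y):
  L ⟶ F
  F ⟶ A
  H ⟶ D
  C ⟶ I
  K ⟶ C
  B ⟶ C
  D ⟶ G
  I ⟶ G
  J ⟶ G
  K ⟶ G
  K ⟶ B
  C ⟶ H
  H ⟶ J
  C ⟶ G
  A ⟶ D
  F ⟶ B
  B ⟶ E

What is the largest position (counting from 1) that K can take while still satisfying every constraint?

4

The activities that are forced after K, directly or by a chain of constraints, are I, B, D, G, H, C, E, J. That's 8 activities.
With 8 mandatory successors out of 12 activities total, the latest slot for K is 12−8 = 4, and it's reachable by doing all non-successors before K.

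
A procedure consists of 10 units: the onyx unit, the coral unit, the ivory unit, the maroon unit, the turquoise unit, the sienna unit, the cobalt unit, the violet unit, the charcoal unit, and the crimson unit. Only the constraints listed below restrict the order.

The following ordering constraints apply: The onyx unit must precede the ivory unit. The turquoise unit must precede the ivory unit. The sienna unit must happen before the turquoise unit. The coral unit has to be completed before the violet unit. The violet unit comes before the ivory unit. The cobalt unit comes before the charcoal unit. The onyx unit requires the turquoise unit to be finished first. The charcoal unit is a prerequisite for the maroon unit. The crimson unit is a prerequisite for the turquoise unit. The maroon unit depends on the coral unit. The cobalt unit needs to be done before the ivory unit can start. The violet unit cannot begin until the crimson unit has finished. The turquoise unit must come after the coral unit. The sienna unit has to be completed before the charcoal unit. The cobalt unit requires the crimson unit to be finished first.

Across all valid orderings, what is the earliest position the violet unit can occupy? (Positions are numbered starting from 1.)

3

Working backwards through the constraints from the violet unit, its full set of required predecessors is the coral unit, the crimson unit — 2 of them.
So at minimum 2 units come before the violet unit, putting the violet unit no earlier than position 3. That position is achievable by scheduling exactly those predecessors first.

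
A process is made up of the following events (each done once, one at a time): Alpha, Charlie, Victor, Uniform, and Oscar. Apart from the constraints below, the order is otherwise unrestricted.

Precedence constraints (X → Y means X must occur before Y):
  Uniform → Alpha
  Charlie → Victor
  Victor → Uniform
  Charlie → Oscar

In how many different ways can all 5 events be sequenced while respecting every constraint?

4

Only Charlie has no prerequisites, so it must go first.
Systematically extending each partial ordering one event at a time and counting, there are 4 complete orderings.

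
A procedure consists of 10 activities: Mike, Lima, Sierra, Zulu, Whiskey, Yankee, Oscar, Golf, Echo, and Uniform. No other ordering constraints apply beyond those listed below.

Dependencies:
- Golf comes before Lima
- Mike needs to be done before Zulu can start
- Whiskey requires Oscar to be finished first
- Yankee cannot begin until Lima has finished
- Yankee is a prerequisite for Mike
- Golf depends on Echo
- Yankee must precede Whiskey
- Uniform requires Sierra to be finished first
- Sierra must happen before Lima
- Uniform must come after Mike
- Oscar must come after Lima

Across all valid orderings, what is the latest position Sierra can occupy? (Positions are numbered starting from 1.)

3

Following every chain forward from Sierra, the activities that must come later are Mike, Lima, Zulu, Whiskey, Yankee, Oscar, Uniform — 7 of them.
With 7 mandatory successors out of 10 activities total, the latest slot for Sierra is 10−7 = 3, and it's reachable by doing all non-successors before Sierra.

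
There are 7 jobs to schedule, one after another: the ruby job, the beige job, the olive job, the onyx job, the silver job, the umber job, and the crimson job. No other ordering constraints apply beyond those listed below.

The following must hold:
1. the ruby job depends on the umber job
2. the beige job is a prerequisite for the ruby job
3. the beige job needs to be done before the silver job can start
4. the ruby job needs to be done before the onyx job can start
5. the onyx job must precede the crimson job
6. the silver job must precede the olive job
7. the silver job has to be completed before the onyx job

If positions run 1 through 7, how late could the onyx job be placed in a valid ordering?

Following the constraints forward from the onyx job, its only required successor is the crimson job.
So at least 1 job follows the onyx job, putting the onyx job no later than position 6. That position is achievable by scheduling everything else first.

6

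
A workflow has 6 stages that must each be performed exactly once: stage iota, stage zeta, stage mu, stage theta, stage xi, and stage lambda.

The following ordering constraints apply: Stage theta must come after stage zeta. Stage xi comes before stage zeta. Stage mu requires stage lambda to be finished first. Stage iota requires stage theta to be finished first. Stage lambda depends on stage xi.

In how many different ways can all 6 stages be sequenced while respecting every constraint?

10

Only stage xi has no prerequisites, so it must go first.
Systematically extending each partial ordering one stage at a time and counting, there are 10 complete orderings.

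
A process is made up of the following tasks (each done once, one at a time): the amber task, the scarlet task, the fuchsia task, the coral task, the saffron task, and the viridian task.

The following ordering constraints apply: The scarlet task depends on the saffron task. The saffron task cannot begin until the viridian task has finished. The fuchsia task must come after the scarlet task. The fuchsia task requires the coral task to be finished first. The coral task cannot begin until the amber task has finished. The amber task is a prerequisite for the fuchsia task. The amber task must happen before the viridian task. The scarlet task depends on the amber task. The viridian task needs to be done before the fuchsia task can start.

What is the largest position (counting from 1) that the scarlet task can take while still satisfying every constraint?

Following the constraints forward from the scarlet task, its only required successor is the fuchsia task.
With 1 mandatory successor out of 6 tasks total, the latest slot for the scarlet task is 6−1 = 5, and it's reachable by doing all non-successors before the scarlet task.

5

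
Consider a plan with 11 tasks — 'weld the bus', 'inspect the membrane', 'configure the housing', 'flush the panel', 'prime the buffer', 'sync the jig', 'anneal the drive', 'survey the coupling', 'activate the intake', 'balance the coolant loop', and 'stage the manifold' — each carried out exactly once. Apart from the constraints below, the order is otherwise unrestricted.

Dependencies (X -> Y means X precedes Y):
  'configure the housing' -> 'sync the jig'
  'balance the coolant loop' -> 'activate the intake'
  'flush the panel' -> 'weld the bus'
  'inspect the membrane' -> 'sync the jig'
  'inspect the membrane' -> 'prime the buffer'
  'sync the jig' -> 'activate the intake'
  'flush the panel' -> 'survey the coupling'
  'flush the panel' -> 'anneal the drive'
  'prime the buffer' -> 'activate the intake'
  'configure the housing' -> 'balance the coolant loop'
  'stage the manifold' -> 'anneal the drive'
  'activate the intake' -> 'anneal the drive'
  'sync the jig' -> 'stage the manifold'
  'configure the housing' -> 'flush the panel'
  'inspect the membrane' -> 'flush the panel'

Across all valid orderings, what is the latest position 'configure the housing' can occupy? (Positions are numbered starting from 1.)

The tasks that are forced after 'configure the housing', directly or by a chain of constraints, are 'weld the bus', 'flush the panel', 'sync the jig', 'anneal the drive', 'survey the coupling', 'activate the intake', 'balance the coolant loop', 'stage the manifold'. That's 8 tasks.
So at least 8 tasks follow 'configure the housing', putting 'configure the housing' no later than position 3. That position is achievable by scheduling everything else first.

3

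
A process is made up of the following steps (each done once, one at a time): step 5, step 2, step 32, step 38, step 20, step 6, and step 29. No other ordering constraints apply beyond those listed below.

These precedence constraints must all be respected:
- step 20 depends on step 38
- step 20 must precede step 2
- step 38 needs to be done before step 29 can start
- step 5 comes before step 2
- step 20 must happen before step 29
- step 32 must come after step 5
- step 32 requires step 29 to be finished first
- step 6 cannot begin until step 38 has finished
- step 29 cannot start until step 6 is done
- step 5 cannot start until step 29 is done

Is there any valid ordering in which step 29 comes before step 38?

No

The constraints give a chain step 38 → step 29, which forces step 38 before step 29.
Hence step 29 can never be scheduled before step 38.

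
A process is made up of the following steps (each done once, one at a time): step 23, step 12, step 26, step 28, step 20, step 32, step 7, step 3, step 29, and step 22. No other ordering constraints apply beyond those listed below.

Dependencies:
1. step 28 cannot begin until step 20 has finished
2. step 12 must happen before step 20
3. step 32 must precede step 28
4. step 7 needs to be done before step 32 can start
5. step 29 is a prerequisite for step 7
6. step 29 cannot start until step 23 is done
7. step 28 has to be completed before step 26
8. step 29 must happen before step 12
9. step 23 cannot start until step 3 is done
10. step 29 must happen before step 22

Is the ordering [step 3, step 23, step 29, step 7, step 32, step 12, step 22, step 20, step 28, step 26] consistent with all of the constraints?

Every stated constraint is respected: step 32 sits at position 5, ahead of step 28 at position 9, and each of the other listed pairs likewise has the predecessor earlier in the sequence.

Yes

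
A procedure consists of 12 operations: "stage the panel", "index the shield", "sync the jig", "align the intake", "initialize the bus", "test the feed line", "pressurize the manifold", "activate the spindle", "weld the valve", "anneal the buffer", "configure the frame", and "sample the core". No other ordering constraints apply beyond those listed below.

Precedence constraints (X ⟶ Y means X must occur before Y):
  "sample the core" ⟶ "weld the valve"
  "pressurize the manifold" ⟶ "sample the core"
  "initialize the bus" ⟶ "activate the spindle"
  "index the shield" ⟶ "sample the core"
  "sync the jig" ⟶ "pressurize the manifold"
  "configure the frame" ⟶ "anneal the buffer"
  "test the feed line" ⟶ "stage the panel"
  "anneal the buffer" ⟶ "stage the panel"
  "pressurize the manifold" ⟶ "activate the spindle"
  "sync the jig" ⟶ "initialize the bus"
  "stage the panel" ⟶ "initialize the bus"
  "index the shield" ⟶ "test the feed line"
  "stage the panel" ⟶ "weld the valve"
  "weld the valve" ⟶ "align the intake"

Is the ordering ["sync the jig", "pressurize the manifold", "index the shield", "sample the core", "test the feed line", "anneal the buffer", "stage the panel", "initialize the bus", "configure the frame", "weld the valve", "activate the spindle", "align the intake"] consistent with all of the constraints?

No

In the proposed order, "anneal the buffer" appears before "configure the frame".
But one of the constraints requires "configure the frame" before "anneal the buffer", so this ordering violates it.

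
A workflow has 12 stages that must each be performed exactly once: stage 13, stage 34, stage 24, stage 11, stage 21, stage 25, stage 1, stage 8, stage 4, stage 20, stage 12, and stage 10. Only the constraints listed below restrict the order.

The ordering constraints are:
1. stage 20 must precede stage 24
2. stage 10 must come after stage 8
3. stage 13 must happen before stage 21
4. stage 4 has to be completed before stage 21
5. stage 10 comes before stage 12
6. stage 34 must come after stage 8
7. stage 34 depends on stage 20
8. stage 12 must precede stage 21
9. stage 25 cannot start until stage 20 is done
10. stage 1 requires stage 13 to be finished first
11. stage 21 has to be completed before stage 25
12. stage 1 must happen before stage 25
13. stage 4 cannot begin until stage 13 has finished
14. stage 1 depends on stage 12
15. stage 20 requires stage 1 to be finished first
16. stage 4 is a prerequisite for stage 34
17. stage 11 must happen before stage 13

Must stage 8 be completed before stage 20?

Yes

Chaining the stated constraints: stage 8 → stage 10 → stage 12 → stage 1 → stage 20.
Hence stage 8 necessarily comes before stage 20.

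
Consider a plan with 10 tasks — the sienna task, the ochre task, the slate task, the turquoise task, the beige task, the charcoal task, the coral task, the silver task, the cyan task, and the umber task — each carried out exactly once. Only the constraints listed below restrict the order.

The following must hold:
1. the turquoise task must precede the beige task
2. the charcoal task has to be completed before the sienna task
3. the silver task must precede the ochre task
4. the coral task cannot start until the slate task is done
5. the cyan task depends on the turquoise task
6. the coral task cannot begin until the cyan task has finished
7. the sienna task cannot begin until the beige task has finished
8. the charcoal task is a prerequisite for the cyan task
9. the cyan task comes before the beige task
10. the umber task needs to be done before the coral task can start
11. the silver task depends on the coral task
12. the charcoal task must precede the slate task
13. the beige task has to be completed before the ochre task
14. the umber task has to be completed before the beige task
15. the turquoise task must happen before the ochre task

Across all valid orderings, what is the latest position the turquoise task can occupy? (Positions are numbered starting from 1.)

The tasks that are forced after the turquoise task, directly or by a chain of constraints, are the sienna task, the ochre task, the beige task, the coral task, the silver task, the cyan task. That's 6 tasks.
With 6 mandatory successors out of 10 tasks total, the latest slot for the turquoise task is 10−6 = 4, and it's reachable by doing all non-successors before the turquoise task.

4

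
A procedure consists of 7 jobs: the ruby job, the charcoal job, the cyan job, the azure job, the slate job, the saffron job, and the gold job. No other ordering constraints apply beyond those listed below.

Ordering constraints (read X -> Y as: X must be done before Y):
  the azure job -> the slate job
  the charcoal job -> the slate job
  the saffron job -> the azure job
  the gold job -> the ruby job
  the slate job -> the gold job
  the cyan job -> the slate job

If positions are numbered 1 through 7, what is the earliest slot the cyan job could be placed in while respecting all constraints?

1

The cyan job has no prerequisites at all, so it can go in position 1.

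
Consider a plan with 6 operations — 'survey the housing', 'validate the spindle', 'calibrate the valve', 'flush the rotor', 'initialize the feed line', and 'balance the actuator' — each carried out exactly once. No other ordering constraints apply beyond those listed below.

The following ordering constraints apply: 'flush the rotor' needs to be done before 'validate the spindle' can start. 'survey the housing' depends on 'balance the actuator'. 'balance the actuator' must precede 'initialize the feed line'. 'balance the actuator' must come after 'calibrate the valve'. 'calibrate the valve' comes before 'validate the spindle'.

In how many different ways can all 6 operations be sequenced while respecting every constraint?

28

The operations with no prerequisites are 'calibrate the valve', 'flush the rotor'; any of them can be placed first.
Enumerating by repeatedly choosing an available operation (one whose prerequisites are all placed) gives 28 distinct complete orderings.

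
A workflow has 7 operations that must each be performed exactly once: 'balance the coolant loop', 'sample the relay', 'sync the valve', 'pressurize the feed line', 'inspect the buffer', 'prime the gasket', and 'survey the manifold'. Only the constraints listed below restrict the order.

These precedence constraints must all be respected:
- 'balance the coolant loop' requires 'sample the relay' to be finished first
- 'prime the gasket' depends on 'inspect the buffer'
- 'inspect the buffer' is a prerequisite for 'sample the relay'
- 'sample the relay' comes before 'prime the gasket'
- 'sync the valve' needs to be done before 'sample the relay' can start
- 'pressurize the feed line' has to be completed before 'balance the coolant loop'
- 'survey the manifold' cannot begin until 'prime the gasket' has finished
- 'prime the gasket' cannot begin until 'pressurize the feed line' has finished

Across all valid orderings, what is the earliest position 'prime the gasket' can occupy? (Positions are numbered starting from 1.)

5

Every operation that must precede 'prime the gasket' has to come before it. Tracing all chains that end at 'prime the gasket', those operations are: 'sample the relay', 'sync the valve', 'pressurize the feed line', 'inspect the buffer' — 4 in total.
So at minimum 4 operations come before 'prime the gasket', putting 'prime the gasket' no earlier than position 5. That position is achievable by scheduling exactly those predecessors first.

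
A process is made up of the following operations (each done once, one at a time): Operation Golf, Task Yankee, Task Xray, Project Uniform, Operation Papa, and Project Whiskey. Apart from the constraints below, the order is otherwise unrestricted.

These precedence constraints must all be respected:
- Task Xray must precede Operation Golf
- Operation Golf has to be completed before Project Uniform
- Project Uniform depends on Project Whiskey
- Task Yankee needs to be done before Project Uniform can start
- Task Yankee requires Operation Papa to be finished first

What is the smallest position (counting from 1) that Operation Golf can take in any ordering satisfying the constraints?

The only operation forced before Operation Golf (directly or transitively) is Task Xray.
With 1 mandatory predecessor, the earliest Operation Golf can sit is position 1+1 = 2, and placing just that one first achieves it.

2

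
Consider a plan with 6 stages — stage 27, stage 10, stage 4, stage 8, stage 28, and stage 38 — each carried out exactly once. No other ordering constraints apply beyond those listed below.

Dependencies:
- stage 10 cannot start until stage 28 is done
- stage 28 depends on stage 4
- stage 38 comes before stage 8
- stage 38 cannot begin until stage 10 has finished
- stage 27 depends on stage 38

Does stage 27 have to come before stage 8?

Nothing in the constraints links stage 27 and stage 8; they are unordered relative to each other.
There exist valid orderings with stage 8 before stage 27, so stage 27 is not required to come first.

No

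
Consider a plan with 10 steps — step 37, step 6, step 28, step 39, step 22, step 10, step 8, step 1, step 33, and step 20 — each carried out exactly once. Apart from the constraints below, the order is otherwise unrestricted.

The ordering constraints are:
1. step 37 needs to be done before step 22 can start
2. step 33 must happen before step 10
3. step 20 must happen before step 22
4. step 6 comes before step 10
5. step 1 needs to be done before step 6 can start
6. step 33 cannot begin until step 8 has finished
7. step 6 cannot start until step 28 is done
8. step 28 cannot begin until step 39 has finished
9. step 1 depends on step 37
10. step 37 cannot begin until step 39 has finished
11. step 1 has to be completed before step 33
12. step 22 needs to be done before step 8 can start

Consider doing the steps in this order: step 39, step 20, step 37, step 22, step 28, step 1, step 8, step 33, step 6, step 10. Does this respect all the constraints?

Yes

Going through the constraints one by one, each required predecessor appears earlier in the sequence than its dependent — e.g. step 39 (position 1) is before step 28 (position 5), as required.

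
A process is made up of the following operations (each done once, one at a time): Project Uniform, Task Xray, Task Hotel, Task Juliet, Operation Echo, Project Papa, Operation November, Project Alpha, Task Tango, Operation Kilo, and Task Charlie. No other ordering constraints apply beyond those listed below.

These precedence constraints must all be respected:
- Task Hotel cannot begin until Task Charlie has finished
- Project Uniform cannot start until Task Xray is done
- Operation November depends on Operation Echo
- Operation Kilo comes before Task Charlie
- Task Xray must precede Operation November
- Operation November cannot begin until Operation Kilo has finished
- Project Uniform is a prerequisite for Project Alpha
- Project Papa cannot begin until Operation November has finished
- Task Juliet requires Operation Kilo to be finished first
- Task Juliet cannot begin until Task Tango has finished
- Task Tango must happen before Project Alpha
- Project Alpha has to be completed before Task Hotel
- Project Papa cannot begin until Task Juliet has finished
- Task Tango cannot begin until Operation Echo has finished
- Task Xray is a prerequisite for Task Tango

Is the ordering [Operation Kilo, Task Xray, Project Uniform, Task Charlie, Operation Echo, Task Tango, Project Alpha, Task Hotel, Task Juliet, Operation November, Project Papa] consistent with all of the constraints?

Going through the constraints one by one, each required predecessor appears earlier in the sequence than its dependent — e.g. Operation Kilo (position 1) is before Operation November (position 10), as required.

Yes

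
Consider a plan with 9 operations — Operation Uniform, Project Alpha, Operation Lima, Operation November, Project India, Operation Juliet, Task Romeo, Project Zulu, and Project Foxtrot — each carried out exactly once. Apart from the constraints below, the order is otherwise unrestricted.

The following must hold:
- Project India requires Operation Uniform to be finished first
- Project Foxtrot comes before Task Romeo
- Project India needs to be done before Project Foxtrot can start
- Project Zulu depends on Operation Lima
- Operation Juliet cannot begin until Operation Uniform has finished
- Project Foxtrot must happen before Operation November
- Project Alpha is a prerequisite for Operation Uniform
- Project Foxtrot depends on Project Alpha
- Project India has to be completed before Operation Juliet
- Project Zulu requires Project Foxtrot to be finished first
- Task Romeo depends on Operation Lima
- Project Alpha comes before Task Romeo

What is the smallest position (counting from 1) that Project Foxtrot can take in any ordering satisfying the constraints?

The operations that are forced before Project Foxtrot, directly or transitively, are Operation Uniform, Project Alpha, Project India. That's 3 operations.
So at minimum 3 operations come before Project Foxtrot, putting Project Foxtrot no earlier than position 4. That position is achievable by scheduling exactly those predecessors first.

4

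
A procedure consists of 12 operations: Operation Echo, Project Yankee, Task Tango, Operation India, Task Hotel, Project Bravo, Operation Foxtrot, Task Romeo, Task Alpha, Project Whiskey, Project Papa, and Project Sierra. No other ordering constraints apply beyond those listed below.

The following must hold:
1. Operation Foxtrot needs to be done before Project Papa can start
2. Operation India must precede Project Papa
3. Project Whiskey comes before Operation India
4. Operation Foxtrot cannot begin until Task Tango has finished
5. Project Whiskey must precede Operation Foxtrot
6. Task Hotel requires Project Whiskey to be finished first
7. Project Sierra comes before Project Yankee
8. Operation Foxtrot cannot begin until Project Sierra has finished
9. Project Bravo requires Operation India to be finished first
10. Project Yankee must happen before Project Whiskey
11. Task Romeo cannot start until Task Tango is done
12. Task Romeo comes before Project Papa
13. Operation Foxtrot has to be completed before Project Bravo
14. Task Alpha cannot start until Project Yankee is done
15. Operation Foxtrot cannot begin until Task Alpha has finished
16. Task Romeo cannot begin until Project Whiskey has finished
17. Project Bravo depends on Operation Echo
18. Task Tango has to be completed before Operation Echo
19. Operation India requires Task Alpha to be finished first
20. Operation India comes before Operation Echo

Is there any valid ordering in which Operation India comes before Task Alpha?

The constraints give a chain Task Alpha → Operation India, which forces Task Alpha before Operation India.
Hence Operation India can never be scheduled before Task Alpha.

No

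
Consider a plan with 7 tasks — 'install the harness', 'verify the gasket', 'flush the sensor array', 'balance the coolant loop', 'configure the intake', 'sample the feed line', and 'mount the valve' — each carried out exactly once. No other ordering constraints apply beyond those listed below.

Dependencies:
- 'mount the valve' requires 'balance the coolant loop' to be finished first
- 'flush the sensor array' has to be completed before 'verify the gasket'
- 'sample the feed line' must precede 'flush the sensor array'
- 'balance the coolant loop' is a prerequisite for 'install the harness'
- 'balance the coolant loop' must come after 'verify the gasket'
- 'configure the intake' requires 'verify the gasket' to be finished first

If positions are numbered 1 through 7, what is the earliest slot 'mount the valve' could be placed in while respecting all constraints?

Every task that must precede 'mount the valve' has to come before it. Tracing all chains that end at 'mount the valve', those tasks are: 'verify the gasket', 'flush the sensor array', 'balance the coolant loop', 'sample the feed line' — 4 in total.
So at minimum 4 tasks come before 'mount the valve', putting 'mount the valve' no earlier than position 5. That position is achievable by scheduling exactly those predecessors first.

5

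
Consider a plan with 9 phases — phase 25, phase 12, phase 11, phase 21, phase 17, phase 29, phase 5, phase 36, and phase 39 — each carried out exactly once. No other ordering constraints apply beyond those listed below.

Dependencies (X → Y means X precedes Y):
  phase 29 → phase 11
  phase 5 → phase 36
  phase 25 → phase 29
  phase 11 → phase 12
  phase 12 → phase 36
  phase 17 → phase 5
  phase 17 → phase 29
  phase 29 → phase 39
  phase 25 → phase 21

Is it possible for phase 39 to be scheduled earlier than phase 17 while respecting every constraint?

No

There is a dependency chain phase 17 → phase 29 → phase 39, so phase 39 always comes after phase 17.
So no valid ordering can have phase 39 before phase 17.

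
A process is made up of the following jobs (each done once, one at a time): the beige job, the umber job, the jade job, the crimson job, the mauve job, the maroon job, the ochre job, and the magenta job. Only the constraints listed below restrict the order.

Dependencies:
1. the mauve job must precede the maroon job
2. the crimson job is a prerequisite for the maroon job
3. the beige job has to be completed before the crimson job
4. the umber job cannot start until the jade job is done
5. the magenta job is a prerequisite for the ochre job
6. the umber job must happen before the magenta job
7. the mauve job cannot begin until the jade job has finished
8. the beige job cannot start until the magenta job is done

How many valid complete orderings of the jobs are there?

The jade job is the only job with nothing required before it, so every ordering starts there.
Enumerating by repeatedly choosing an available job (one whose prerequisites are all placed) gives 23 distinct complete orderings.

23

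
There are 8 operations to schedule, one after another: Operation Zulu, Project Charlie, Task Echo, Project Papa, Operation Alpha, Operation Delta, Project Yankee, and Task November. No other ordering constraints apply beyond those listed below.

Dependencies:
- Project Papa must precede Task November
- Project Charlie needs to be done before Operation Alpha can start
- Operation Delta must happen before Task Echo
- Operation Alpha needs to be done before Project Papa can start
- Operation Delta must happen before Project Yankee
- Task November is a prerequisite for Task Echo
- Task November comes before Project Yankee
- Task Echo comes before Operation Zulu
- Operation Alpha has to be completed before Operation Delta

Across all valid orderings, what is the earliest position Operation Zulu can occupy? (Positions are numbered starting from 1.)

Every operation that must precede Operation Zulu has to come before it. Tracing all chains that end at Operation Zulu, those operations are: Project Charlie, Task Echo, Project Papa, Operation Alpha, Operation Delta, Task November — 6 in total.
With 6 mandatory predecessors, the earliest Operation Zulu can sit is position 6+1 = 7, and placing just those 6 first achieves it.

7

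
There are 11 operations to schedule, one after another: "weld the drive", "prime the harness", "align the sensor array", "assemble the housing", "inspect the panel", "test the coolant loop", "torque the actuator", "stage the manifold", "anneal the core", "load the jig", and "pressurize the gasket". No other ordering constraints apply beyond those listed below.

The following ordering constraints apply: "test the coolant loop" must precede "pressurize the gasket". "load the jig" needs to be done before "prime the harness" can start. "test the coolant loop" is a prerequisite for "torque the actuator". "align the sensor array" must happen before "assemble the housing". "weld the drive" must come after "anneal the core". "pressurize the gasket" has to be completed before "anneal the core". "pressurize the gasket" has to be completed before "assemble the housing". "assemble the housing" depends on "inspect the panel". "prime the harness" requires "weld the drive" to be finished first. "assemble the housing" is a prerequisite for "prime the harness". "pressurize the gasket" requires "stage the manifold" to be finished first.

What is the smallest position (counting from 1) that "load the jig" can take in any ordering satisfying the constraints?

1

Nothing is required before "load the jig"; it can be the very first operation.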